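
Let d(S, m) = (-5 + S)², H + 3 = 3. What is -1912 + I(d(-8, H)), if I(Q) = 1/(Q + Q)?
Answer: -646255/338 ≈ -1912.0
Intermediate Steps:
H = 0 (H = -3 + 3 = 0)
I(Q) = 1/(2*Q)
-1912 + I(d(-8, H)) = -1912 + 1/(2*((-5 - 8)²)) = -1912 + 1/(2*((-13)²)) = -1912 + (½)/169 = -1912 + (½)*(1/169) = -1912 + 1/338 = -646255/338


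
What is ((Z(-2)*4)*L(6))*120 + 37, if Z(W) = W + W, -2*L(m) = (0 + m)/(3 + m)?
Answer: 677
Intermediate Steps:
L(m) = -m/(2*(3 + m)) (L(m) = -(0 + m)/(2*(3 + m)) = -m/(2*(3 + m)))
Z(W) = 2*W
((Z(-2)*4)*L(6))*120 + 37 = (((2*(-2))*4)*(-1*6/(6 + 2*6)))*120 + 37 = ((-4*4)*(-1*6/(6 + 12)))*120 + 37 = -(-16)*6/18*120 + 37 = -16*(-1/3)*120 + 37 = (16/3)*120 + 37 = 640 + 37 = 677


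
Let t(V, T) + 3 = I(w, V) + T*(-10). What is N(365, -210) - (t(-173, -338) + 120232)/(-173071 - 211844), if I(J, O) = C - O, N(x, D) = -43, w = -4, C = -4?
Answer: -16427567/384915 ≈ -42.678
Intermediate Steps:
I(J, O) = -4 - O
t(V, T) = -7 - V - 10*T (t(V, T) = -3 + ((-4 - V) + T*(-10)) = -3 + ((-4 - V) - 10*T) = -3 + (-4 - V - 10*T) = -7 - V - 10*T)
N(365, -210) - (t(-173, -338) + 120232)/(-173071 - 211844) = -43 - ((-7 - 1*(-173) - 10*(-338)) + 120232)/(-173071 - 211844) = -43 - ((-7 + 173 + 3380) + 120232)/(-384915) = -43 - (3546 + 120232)*(-1)/384915 = -43 - 123778*(-1)/384915 = -43 - 1*(-123778/384915) = -43 + 123778/384915 = -16427567/384915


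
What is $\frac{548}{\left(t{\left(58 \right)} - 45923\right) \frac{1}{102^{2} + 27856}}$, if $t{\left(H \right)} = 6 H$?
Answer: $- \frac{4193296}{9115} \approx -460.04$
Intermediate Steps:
$\frac{548}{\left(t{\left(58 \right)} - 45923\right) \frac{1}{102^{2} + 27856}} = \frac{548}{\left(6 \cdot 58 - 45923\right) \frac{1}{102^{2} + 27856}} = \frac{548}{\left(348 - 45923\right) \frac{1}{10404 + 27856}} = \frac{548}{\left(-45575\right) \frac{1}{38260}} = \frac{548}{- \frac{9115}{7652}} = 548 \left(- \frac{7652}{9115}\right) = - \frac{4193296}{9115}$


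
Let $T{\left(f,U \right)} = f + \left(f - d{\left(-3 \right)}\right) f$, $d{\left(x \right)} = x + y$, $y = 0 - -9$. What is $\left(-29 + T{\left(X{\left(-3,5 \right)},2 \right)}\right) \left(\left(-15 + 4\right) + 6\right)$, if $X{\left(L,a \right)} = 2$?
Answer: $175$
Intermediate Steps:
$y = 9$ ($y = 0 + 9 = 9$)
$d{\left(x \right)} = 9 + x$ ($d{\left(x \right)} = x + 9 = 9 + x$)
$T{\left(f,U \right)} = f + f \left(-6 + f\right)$ ($T{\left(f,U \right)} = f + \left(f - \left(9 - 3\right)\right) f = f + \left(f - 6\right) f = f + \left(-6 + f\right) f = f + f \left(-6 + f\right)$)
$\left(-29 + T{\left(X{\left(-3,5 \right)},2 \right)}\right) \left(\left(-15 + 4\right) + 6\right) = \left(-29 + 2 \left(-5 + 2\right)\right) \left(\left(-15 + 4\right) + 6\right) = \left(-29 + 2 \left(-3\right)\right) \left(-11 + 6\right) = \left(-29 - 6\right) \left(-5\right) = \left(-35\right) \left(-5\right) = 175$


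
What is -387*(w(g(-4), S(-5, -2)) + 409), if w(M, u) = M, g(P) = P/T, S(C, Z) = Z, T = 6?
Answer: -158025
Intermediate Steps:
g(P) = P/6
-387*(w(g(-4), S(-5, -2)) + 409) = -387*((⅙)*(-4) + 409) = -387*(-⅔ + 409) = -387*1225/3 = -158025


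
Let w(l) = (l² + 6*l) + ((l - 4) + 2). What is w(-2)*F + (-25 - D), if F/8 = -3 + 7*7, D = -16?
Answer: -4425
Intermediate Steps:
F = 368 (F = 8*(-3 + 7*7) = 8*(-3 + 49) = 8*46 = 368)
w(l) = -2 + l² + 7*l (w(l) = (l² + 6*l) + ((-4 + l) + 2) = (l² + 6*l) + (-2 + l) = -2 + l² + 7*l)
w(-2)*F + (-25 - D) = (-2 + (-2)² + 7*(-2))*368 + (-25 - 1*(-16)) = (-2 + 4 - 14)*368 + (-25 + 16) = -12*368 - 9 = -4416 - 9 = -4425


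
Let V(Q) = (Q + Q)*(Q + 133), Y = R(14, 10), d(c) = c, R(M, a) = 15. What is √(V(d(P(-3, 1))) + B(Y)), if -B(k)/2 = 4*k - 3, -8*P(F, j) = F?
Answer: I*√894/8 ≈ 3.7375*I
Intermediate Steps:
P(F, j) = -F/8
Y = 15
V(Q) = 2*Q*(133 + Q) (V(Q) = (2*Q)*(133 + Q) = 2*Q*(133 + Q))
B(k) = 6 - 8*k (B(k) = -2*(4*k - 3) = -2*(-3 + 4*k) = 6 - 8*k)
√(V(d(P(-3, 1))) + B(Y)) = √(2*(-⅛*(-3))*(133 - ⅛*(-3)) + (6 - 8*15)) = √(2*(3/8)*(133 + 3/8) + (6 - 120)) = √(2*(3/8)*(1067/8) - 114) = √(3201/32 - 114) = √(-447/32) = I*√894/8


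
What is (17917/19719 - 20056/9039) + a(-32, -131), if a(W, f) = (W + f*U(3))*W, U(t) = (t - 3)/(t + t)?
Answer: 2641801007/2583189 ≈ 1022.7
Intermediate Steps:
U(t) = (-3 + t)/(2*t) (U(t) = (-3 + t)/((2*t)) = (-3 + t)*(1/(2*t)) = (-3 + t)/(2*t))
a(W, f) = W² (a(W, f) = (W + f*((½)*(-3 + 3)/3))*W = (W + f*((½)*(⅓)*0))*W = (W + f*0)*W = (W + 0)*W = W*W = W²)
(17917/19719 - 20056/9039) + a(-32, -131) = (17917/19719 - 20056/9039) + (-32)² = (17917*(1/19719) - 20056*1/9039) + 1024 = (17917/19719 - 872/393) + 1024 = -3384529/2583189 + 1024 = 2641801007/2583189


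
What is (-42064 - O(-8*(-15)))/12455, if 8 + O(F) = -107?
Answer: -41949/12455 ≈ -3.3680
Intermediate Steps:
O(F) = -115 (O(F) = -8 - 107 = -115)
(-42064 - O(-8*(-15)))/12455 = (-42064 - 1*(-115))/12455 = (-42064 + 115)*(1/12455) = -41949*1/12455 = -41949/12455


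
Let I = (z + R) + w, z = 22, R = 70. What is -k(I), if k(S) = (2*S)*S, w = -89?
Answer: -18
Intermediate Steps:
I = 3 (I = (22 + 70) - 89 = 92 - 89 = 3)
k(S) = 2*S**2
-k(I) = -2*3**2 = -2*9 = -1*18 = -18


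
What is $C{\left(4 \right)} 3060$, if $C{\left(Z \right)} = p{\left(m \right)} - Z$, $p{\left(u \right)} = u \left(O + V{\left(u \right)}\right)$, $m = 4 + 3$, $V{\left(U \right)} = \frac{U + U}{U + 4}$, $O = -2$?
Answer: $- \frac{306000}{11} \approx -27818.0$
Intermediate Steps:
$V{\left(U \right)} = \frac{2 U}{4 + U}$
$m = 7$
$p{\left(u \right)} = u \left(-2 + \frac{2 u}{4 + u}\right)$
$C{\left(Z \right)} = - \frac{56}{11} - Z$ ($C{\left(Z \right)} = \left(-8\right) 7 \frac{1}{4 + 7} - Z = \left(-8\right) 7 \cdot \frac{1}{11} - Z = - \frac{56}{11} - Z$)
$C{\left(4 \right)} 3060 = \left(- \frac{56}{11} - 4\right) 3060 = \left(- \frac{100}{11}\right) 3060 = - \frac{306000}{11}$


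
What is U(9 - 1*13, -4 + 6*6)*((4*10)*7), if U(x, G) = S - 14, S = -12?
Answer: -7280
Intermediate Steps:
U(x, G) = -26 (U(x, G) = -12 - 14 = -26)
U(9 - 1*13, -4 + 6*6)*((4*10)*7) = -26*4*10*7 = -1040*7 = -26*280 = -7280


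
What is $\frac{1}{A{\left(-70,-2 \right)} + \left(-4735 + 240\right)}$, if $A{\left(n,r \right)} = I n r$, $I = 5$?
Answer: $- \frac{1}{3795} \approx -0.0002635$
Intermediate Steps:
$A{\left(n,r \right)} = 5 n r$
$\frac{1}{A{\left(-70,-2 \right)} + \left(-4735 + 240\right)} = \frac{1}{5 \left(-70\right) \left(-2\right) + \left(-4735 + 240\right)} = \frac{1}{700 - 4495} = \frac{1}{-3795} = - \frac{1}{3795}$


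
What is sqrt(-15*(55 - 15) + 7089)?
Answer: 3*sqrt(721) ≈ 80.554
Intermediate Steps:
sqrt(-15*(55 - 15) + 7089) = sqrt(-15*40 + 7089) = sqrt(-600 + 7089) = sqrt(6489) = 3*sqrt(721)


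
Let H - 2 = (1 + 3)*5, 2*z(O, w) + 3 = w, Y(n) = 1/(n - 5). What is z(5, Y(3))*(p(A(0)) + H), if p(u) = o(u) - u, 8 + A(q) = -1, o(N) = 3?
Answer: -119/2 ≈ -59.500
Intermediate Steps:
A(q) = -9 (A(q) = -8 - 1 = -9)
Y(n) = 1/(-5 + n)
z(O, w) = -3/2 + w/2
p(u) = 3 - u
H = 22 (H = 2 + (1 + 3)*5 = 2 + 4*5 = 2 + 20 = 22)
z(5, Y(3))*(p(A(0)) + H) = (-3/2 + 1/(2*(-5 + 3)))*((3 - 1*(-9)) + 22) = (-3/2 + (½)/(-2))*((3 + 9) + 22) = (-3/2 + (½)*(-½))*(12 + 22) = (-3/2 - ¼)*34 = -7/4*34 = -119/2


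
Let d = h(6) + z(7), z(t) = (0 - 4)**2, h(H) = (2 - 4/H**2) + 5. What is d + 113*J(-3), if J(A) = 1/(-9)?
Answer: 31/3 ≈ 10.333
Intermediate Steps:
J(A) = -1/9
h(H) = 7 - 4/H**2 (h(H) = (2 - 4/H**2) + 5 = 7 - 4/H**2)
z(t) = 16 (z(t) = (-4)**2 = 16)
d = 206/9 (d = (7 - 4/6**2) + 16 = (7 - 4*1/36) + 16 = (7 - 1/9) + 16 = 62/9 + 16 = 206/9 ≈ 22.889)
d + 113*J(-3) = 206/9 + 113*(-1/9) = 206/9 - 113/9 = 31/3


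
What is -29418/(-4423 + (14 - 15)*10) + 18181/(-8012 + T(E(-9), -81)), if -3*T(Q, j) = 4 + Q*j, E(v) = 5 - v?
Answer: 33235353/7810946 ≈ 4.2550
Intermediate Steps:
T(Q, j) = -4/3 - Q*j/3 (T(Q, j) = -(4 + Q*j)/3 = -4/3 - Q*j/3)
-29418/(-4423 + (14 - 15)*10) + 18181/(-8012 + T(E(-9), -81)) = -29418/(-4423 + (14 - 15)*10) + 18181/(-8012 + (-4/3 - 1/3*(5 - 1*(-9))*(-81))) = -29418/(-4423 - 1*10) + 18181/(-8012 + (-4/3 - 1/3*(5 + 9)*(-81))) = -29418/(-4423 - 10) + 18181/(-8012 + (-4/3 - 1/3*14*(-81))) = -29418/(-4433) + 18181/(-8012 + (-4/3 + 378)) = -29418*(-1/4433) + 18181/(-8012 + 1130/3) = 29418/4433 + 18181/(-22906/3) = 29418/4433 + 18181*(-3/22906) = 29418/4433 - 54543/22906 = 33235353/7810946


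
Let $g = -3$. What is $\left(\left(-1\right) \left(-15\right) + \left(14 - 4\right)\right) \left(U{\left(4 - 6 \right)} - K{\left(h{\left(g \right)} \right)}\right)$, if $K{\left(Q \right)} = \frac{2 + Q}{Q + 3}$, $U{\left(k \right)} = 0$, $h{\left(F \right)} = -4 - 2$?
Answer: $- \frac{100}{3} \approx -33.333$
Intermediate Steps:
$h{\left(F \right)} = -6$ ($h{\left(F \right)} = -4 - 2 = -6$)
$K{\left(Q \right)} = \frac{2 + Q}{3 + Q}$
$\left(\left(-1\right) \left(-15\right) + \left(14 - 4\right)\right) \left(U{\left(4 - 6 \right)} - K{\left(h{\left(g \right)} \right)}\right) = \left(\left(-1\right) \left(-15\right) + \left(14 - 4\right)\right) \left(0 - \frac{2 - 6}{3 - 6}\right) = \left(15 + 10\right) \left(0 - \frac{1}{-3} \left(-4\right)\right) = 25 \left(0 - \left(- \frac{1}{3}\right) \left(-4\right)\right) = 25 \left(0 - \frac{4}{3}\right) = 25 \left(- \frac{4}{3}\right) = - \frac{100}{3}$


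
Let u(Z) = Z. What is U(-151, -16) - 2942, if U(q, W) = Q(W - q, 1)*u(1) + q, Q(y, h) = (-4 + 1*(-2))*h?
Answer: -3099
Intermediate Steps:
Q(y, h) = -6*h (Q(y, h) = (-4 - 2)*h = -6*h)
U(q, W) = -6 + q (U(q, W) = -6*1*1 + q = -6*1 + q = -6 + q)
U(-151, -16) - 2942 = (-6 - 151) - 2942 = -157 - 2942 = -3099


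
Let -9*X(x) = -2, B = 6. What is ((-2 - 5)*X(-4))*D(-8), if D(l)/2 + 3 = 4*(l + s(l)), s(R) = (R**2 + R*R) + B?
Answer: -4676/3 ≈ -1558.7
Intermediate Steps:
X(x) = 2/9 (X(x) = -1/9*(-2) = 2/9)
s(R) = 6 + 2*R**2 (s(R) = (R**2 + R*R) + 6 = (R**2 + R**2) + 6 = 2*R**2 + 6 = 6 + 2*R**2)
D(l) = 42 + 8*l + 16*l**2 (D(l) = -6 + 2*(4*(l + (6 + 2*l**2))) = -6 + 2*(4*(6 + l + 2*l**2)) = -6 + 2*(24 + 4*l + 8*l**2) = -6 + (48 + 8*l + 16*l**2) = 42 + 8*l + 16*l**2)
((-2 - 5)*X(-4))*D(-8) = ((-2 - 5)*(2/9))*(42 + 8*(-8) + 16*(-8)**2) = (-7*2/9)*(42 - 64 + 16*64) = -14*(42 - 64 + 1024)/9 = -14/9*1002 = -4676/3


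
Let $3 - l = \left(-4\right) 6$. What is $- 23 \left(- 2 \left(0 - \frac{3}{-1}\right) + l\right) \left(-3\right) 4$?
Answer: $5796$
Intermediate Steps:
$l = 27$ ($l = 3 - \left(-4\right) 6 = 3 - -24 = 3 + 24 = 27$)
$- 23 \left(- 2 \left(0 - \frac{3}{-1}\right) + l\right) \left(-3\right) 4 = - 23 \left(- 2 \left(0 - \frac{3}{-1}\right) + 27\right) \left(-3\right) 4 = - 23 \left(- 2 \left(0 - -3\right) + 27\right) \left(-3\right) 4 = - 23 \left(- 2 \left(0 + 3\right) + 27\right) \left(-3\right) 4 = - 23 \left(\left(-2\right) 3 + 27\right) \left(-3\right) 4 = - 23 \left(-6 + 27\right) \left(-3\right) 4 = - 23 \cdot 21 \left(-3\right) 4 = \left(-23\right) \left(-63\right) 4 = 1449 \cdot 4 = 5796$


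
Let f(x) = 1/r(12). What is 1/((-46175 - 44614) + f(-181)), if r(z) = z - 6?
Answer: -6/544733 ≈ -1.1015e-5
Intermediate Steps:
r(z) = -6 + z
f(x) = ⅙ (f(x) = 1/(-6 + 12) = 1/6 = ⅙)
1/((-46175 - 44614) + f(-181)) = 1/((-46175 - 44614) + ⅙) = 1/(-90789 + ⅙) = 1/(-544733/6) = -6/544733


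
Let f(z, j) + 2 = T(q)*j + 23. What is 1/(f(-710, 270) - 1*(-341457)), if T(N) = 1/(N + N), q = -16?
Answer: 16/5463513 ≈ 2.9285e-6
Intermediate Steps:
T(N) = 1/(2*N)
f(z, j) = 21 - j/32 (f(z, j) = -2 + (((½)/(-16))*j + 23) = -2 + (((½)*(-1/16))*j + 23) = -2 + (-j/32 + 23) = -2 + (23 - j/32) = 21 - j/32)
1/(f(-710, 270) - 1*(-341457)) = 1/((21 - 1/32*270) - 1*(-341457)) = 1/((21 - 135/16) + 341457) = 1/(201/16 + 341457) = 1/(5463513/16) = 16/5463513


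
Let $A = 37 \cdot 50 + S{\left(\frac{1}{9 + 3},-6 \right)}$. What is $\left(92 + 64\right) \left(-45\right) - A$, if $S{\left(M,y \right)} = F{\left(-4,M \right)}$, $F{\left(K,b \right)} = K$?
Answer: $-8866$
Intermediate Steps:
$S{\left(M,y \right)} = -4$
$A = 1846$ ($A = 37 \cdot 50 - 4 = 1850 - 4 = 1846$)
$\left(92 + 64\right) \left(-45\right) - A = \left(92 + 64\right) \left(-45\right) - 1846 = 156 \left(-45\right) - 1846 = -7020 - 1846 = -8866$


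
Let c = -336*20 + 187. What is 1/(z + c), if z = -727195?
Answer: -1/733728 ≈ -1.3629e-6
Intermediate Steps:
c = -6533 (c = -6720 + 187 = -6533)
1/(z + c) = 1/(-727195 - 6533) = 1/(-733728) = -1/733728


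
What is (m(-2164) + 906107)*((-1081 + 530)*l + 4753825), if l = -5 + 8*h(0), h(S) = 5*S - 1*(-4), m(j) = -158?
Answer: 4293245201652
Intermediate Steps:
h(S) = 4 + 5*S (h(S) = 5*S + 4 = 4 + 5*S)
l = 27 (l = -5 + 8*(4 + 5*0) = -5 + 8*(4 + 0) = -5 + 8*4 = -5 + 32 = 27)
(m(-2164) + 906107)*((-1081 + 530)*l + 4753825) = (-158 + 906107)*((-1081 + 530)*27 + 4753825) = 905949*(-551*27 + 4753825) = 905949*(-14877 + 4753825) = 905949*4738948 = 4293245201652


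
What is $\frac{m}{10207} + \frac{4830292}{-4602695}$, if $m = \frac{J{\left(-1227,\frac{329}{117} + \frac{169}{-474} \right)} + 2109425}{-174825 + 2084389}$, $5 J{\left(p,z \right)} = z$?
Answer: $- \frac{1740218887005396488177}{1658393088461962617960} \approx -1.0493$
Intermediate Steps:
$J{\left(p,z \right)} = \frac{z}{5}$
$m = \frac{194974198141}{176501000520}$ ($m = \frac{\frac{\frac{329}{117} + \frac{169}{-474}}{5} + 2109425}{-174825 + 2084389} = \frac{\frac{329 \cdot \frac{1}{117} + 169 \left(- \frac{1}{474}\right)}{5} + 2109425}{1909564} = \left(\frac{\frac{329}{117} - \frac{169}{474}}{5} + 2109425\right) \frac{1}{1909564} = \left(\frac{1}{5} \cdot \frac{45391}{18486} + 2109425\right) \frac{1}{1909564} = \left(\frac{45391}{92430} + 2109425\right) \frac{1}{1909564} = \frac{194974198141}{92430} \cdot \frac{1}{1909564} = \frac{194974198141}{176501000520} \approx 1.1047$)
$\frac{m}{10207} + \frac{4830292}{-4602695} = \frac{194974198141}{176501000520 \cdot 10207} + \frac{4830292}{-4602695} = \frac{194974198141}{176501000520} \cdot \frac{1}{10207} + 4830292 \left(- \frac{1}{4602695}\right) = \frac{194974198141}{1801545712307640} - \frac{4830292}{4602695} = - \frac{1740218887005396488177}{1658393088461962617960}$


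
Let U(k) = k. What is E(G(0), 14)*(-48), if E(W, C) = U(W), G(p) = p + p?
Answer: 0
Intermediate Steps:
G(p) = 2*p
E(W, C) = W
E(G(0), 14)*(-48) = (2*0)*(-48) = 0*(-48) = 0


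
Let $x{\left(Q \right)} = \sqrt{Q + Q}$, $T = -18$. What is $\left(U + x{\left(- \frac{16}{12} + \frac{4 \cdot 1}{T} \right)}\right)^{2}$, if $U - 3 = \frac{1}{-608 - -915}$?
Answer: $\frac{5011784}{848241} + \frac{3688 i \sqrt{7}}{921} \approx 5.9084 + 10.594 i$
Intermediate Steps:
$U = \frac{922}{307}$ ($U = 3 + \frac{1}{-608 - -915} = 3 + \frac{1}{-608 + 915} = 3 + \frac{1}{307} = \frac{922}{307} \approx 3.0033$)
$x{\left(Q \right)} = \sqrt{2} \sqrt{Q}$ ($x{\left(Q \right)} = \sqrt{2 Q} = \sqrt{2} \sqrt{Q}$)
$\left(U + x{\left(- \frac{16}{12} + \frac{4 \cdot 1}{T} \right)}\right)^{2} = \left(\frac{922}{307} + \sqrt{2} \sqrt{- \frac{16}{12} + \frac{4 \cdot 1}{-18}}\right)^{2} = \left(\frac{922}{307} + \sqrt{2} \sqrt{\left(-16\right) \frac{1}{12} + 4 \left(- \frac{1}{18}\right)}\right)^{2} = \left(\frac{922}{307} + \sqrt{2} \sqrt{- \frac{4}{3} - \frac{2}{9}}\right)^{2} = \left(\frac{922}{307} + \sqrt{2} \sqrt{- \frac{14}{9}}\right)^{2} = \left(\frac{922}{307} + \sqrt{2} \frac{i \sqrt{14}}{3}\right)^{2} = \left(\frac{922}{307} + \frac{2 i \sqrt{7}}{3}\right)^{2}$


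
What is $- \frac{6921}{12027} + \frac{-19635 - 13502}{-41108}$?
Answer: $\frac{38010077}{164801972} \approx 0.23064$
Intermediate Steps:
$- \frac{6921}{12027} + \frac{-19635 - 13502}{-41108} = \left(-6921\right) \frac{1}{12027} - - \frac{33137}{41108} = - \frac{2307}{4009} + \frac{33137}{41108} = \frac{38010077}{164801972}$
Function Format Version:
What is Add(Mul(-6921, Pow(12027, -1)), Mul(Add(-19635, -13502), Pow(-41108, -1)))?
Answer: Rational(38010077, 164801972) ≈ 0.23064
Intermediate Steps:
Add(Mul(-6921, Pow(12027, -1)), Mul(Add(-19635, -13502), Pow(-41108, -1))) = Add(Mul(-6921, Rational(1, 12027)), Mul(-33137, Rational(-1, 41108))) = Add(Rational(-2307, 4009), Rational(33137, 41108)) = Rational(38010077, 164801972)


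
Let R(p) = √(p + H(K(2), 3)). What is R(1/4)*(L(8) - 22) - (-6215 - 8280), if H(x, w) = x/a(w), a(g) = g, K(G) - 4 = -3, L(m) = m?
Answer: 14495 - 7*√21/3 ≈ 14484.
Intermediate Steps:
K(G) = 1 (K(G) = 4 - 3 = 1)
H(x, w) = x/w
R(p) = √(⅓ + p) (R(p) = √(p + 1/3) = √(p + 1*(⅓)) = √(p + ⅓) = √(⅓ + p))
R(1/4)*(L(8) - 22) - (-6215 - 8280) = (√(3 + 9/4)/3)*(8 - 22) - (-6215 - 8280) = (√(3 + 9*(¼))/3)*(-14) - 1*(-14495) = (√(3 + 9/4)/3)*(-14) + 14495 = (√(21/4)/3)*(-14) + 14495 = ((√21/2)/3)*(-14) + 14495 = (√21/6)*(-14) + 14495 = -7*√21/3 + 14495 = 14495 - 7*√21/3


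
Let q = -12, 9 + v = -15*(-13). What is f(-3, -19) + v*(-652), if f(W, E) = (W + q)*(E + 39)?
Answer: -121572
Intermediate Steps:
v = 186 (v = -9 - 15*(-13) = -9 + 195 = 186)
f(W, E) = (-12 + W)*(39 + E) (f(W, E) = (W - 12)*(E + 39) = (-12 + W)*(39 + E))
f(-3, -19) + v*(-652) = (-468 - 12*(-19) + 39*(-3) - 19*(-3)) + 186*(-652) = (-468 + 228 - 117 + 57) - 121272 = -300 - 121272 = -121572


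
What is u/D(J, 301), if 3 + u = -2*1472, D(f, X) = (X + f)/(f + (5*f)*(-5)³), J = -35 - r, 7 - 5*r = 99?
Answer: -25438504/237 ≈ -1.0734e+5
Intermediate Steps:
r = -92/5 (r = 7/5 - ⅕*99 = 7/5 - 99/5 = -92/5 ≈ -18.400)
J = -83/5 (J = -35 - 1*(-92/5) = -35 + 92/5 = -83/5 ≈ -16.600)
D(f, X) = -(X + f)/(624*f) (D(f, X) = (X + f)/(f + (5*f)*(-125)) = (X + f)/(f - 625*f) = (X + f)/((-624*f)) = (X + f)*(-1/(624*f)) = -(X + f)/(624*f))
u = -2947 (u = -3 - 2*1472 = -3 - 2944 = -2947)
u/D(J, 301) = -2947*(-51792/(5*(-1*301 - 1*(-83/5)))) = -2947*(-51792/(5*(-301 + 83/5))) = -2947/((1/624)*(-5/83)*(-1422/5)) = -2947/237/8632 = -2947*8632/237 = -25438504/237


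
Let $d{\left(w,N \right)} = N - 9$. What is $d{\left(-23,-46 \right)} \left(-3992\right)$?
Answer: $219560$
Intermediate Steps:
$d{\left(w,N \right)} = -9 + N$ ($d{\left(w,N \right)} = N - 9 = -9 + N$)
$d{\left(-23,-46 \right)} \left(-3992\right) = \left(-9 - 46\right) \left(-3992\right) = \left(-55\right) \left(-3992\right) = 219560$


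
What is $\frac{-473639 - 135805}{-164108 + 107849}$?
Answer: $\frac{3564}{329} \approx 10.833$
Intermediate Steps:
$\frac{-473639 - 135805}{-164108 + 107849} = - \frac{609444}{-56259} = \left(-609444\right) \left(- \frac{1}{56259}\right) = \frac{3564}{329}$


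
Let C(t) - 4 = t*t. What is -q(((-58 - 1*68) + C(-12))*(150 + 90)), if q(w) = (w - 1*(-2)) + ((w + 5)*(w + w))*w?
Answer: -294674693282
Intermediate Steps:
C(t) = 4 + t² (C(t) = 4 + t*t = 4 + t²)
q(w) = 2 + w + 2*w²*(5 + w) (q(w) = (w + 2) + ((5 + w)*(2*w))*w = (2 + w) + (2*w*(5 + w))*w = (2 + w) + 2*w²*(5 + w) = 2 + w + 2*w²*(5 + w))
-q(((-58 - 1*68) + C(-12))*(150 + 90)) = -(2 + ((-58 - 1*68) + (4 + (-12)²))*(150 + 90) + 2*(((-58 - 1*68) + (4 + (-12)²))*(150 + 90))³ + 10*(((-58 - 1*68) + (4 + (-12)²))*(150 + 90))²) = -(2 + ((-58 - 68) + (4 + 144))*240 + 2*(((-58 - 68) + (4 + 144))*240)³ + 10*(((-58 - 68) + (4 + 144))*240)²) = -(2 + (-126 + 148)*240 + 2*((-126 + 148)*240)³ + 10*((-126 + 148)*240)²) = -(2 + 22*240 + 2*(22*240)³ + 10*(22*240)²) = -(2 + 5280 + 2*5280³ + 10*5280²) = -(2 + 5280 + 2*147197952000 + 10*27878400) = -(2 + 5280 + 294395904000 + 278784000) = -1*294674693282 = -294674693282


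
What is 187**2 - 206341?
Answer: -171372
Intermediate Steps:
187**2 - 206341 = 34969 - 206341 = -171372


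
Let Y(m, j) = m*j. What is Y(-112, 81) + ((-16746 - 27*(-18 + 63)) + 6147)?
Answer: -20886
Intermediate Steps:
Y(m, j) = j*m
Y(-112, 81) + ((-16746 - 27*(-18 + 63)) + 6147) = 81*(-112) + ((-16746 - 27*(-18 + 63)) + 6147) = -9072 + ((-16746 - 27*45) + 6147) = -9072 + ((-16746 - 1215) + 6147) = -9072 + (-17961 + 6147) = -9072 - 11814 = -20886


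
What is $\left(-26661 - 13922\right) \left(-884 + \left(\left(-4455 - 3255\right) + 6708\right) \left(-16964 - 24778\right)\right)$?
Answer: $-1697367741800$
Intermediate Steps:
$\left(-26661 - 13922\right) \left(-884 + \left(\left(-4455 - 3255\right) + 6708\right) \left(-16964 - 24778\right)\right) = - 40583 \left(-884 + \left(\left(-4455 - 3255\right) + 6708\right) \left(-41742\right)\right) = - 40583 \left(-884 + \left(-7710 + 6708\right) \left(-41742\right)\right) = - 40583 \left(-884 - -41825484\right) = - 40583 \left(-884 + 41825484\right) = \left(-40583\right) 41824600 = -1697367741800$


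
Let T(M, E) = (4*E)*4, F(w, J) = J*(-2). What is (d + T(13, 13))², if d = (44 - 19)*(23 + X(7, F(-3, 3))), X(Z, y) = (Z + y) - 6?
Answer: 432964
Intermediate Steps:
F(w, J) = -2*J
X(Z, y) = -6 + Z + y
T(M, E) = 16*E
d = 450 (d = (44 - 19)*(23 + (-6 + 7 - 2*3)) = 25*(23 + (-6 + 7 - 6)) = 25*(23 - 5) = 25*18 = 450)
(d + T(13, 13))² = (450 + 16*13)² = (450 + 208)² = 658² = 432964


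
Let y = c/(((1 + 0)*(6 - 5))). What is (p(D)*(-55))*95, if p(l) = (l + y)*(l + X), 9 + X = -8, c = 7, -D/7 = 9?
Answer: -23408000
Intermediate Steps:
D = -63 (D = -7*9 = -63)
X = -17 (X = -9 - 8 = -17)
y = 7 (y = 7/(((1 + 0)*(6 - 5))) = 7/((1*1)) = 7/1 = 7*1 = 7)
p(l) = (-17 + l)*(7 + l) (p(l) = (l + 7)*(l - 17) = (7 + l)*(-17 + l) = (-17 + l)*(7 + l))
(p(D)*(-55))*95 = ((-119 + (-63)² - 10*(-63))*(-55))*95 = ((-119 + 3969 + 630)*(-55))*95 = (4480*(-55))*95 = -246400*95 = -23408000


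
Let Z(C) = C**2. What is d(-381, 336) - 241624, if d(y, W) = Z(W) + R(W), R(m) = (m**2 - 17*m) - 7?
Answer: -21551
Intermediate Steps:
R(m) = -7 + m**2 - 17*m
d(y, W) = -7 - 17*W + 2*W**2 (d(y, W) = W**2 + (-7 + W**2 - 17*W) = -7 - 17*W + 2*W**2)
d(-381, 336) - 241624 = (-7 - 17*336 + 2*336**2) - 241624 = (-7 - 5712 + 2*112896) - 241624 = (-7 - 5712 + 225792) - 241624 = 220073 - 241624 = -21551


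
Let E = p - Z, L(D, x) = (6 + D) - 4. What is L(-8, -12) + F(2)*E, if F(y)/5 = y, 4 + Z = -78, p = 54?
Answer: 1354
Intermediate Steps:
Z = -82 (Z = -4 - 78 = -82)
L(D, x) = 2 + D
F(y) = 5*y
E = 136 (E = 54 - 1*(-82) = 54 + 82 = 136)
L(-8, -12) + F(2)*E = (2 - 8) + (5*2)*136 = -6 + 10*136 = -6 + 1360 = 1354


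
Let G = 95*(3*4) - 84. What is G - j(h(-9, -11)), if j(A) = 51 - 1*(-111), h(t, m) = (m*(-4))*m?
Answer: 894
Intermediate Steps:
h(t, m) = -4*m**2 (h(t, m) = (-4*m)*m = -4*m**2)
j(A) = 162 (j(A) = 51 + 111 = 162)
G = 1056 (G = 95*12 - 84 = 1140 - 84 = 1056)
G - j(h(-9, -11)) = 1056 - 1*162 = 1056 - 162 = 894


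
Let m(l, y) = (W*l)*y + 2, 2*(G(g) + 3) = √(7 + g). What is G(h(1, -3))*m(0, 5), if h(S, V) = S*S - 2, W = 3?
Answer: -6 + √6 ≈ -3.5505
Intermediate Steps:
h(S, V) = -2 + S² (h(S, V) = S² - 2 = -2 + S²)
G(g) = -3 + √(7 + g)/2
m(l, y) = 2 + 3*l*y (m(l, y) = (3*l)*y + 2 = 3*l*y + 2 = 2 + 3*l*y)
G(h(1, -3))*m(0, 5) = (-3 + √(7 + (-2 + 1²))/2)*(2 + 3*0*5) = (-3 + √(7 + (-2 + 1))/2)*(2 + 0) = (-3 + √(7 - 1)/2)*2 = (-3 + √6/2)*2 = -6 + √6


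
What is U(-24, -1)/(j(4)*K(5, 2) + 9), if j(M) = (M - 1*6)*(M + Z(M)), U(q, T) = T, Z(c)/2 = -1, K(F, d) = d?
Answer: -1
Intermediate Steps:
Z(c) = -2 (Z(c) = 2*(-1) = -2)
j(M) = (-6 + M)*(-2 + M) (j(M) = (M - 1*6)*(M - 2) = (M - 6)*(-2 + M) = (-6 + M)*(-2 + M))
U(-24, -1)/(j(4)*K(5, 2) + 9) = -1/((12 + 4² - 8*4)*2 + 9) = -1/((12 + 16 - 32)*2 + 9) = -1/(-4*2 + 9) = -1/(-8 + 9) = -1/1 = -1*1 = -1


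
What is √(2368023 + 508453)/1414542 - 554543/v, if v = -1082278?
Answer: 554543/1082278 + √719119/707271 ≈ 0.51358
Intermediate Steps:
√(2368023 + 508453)/1414542 - 554543/v = √(2368023 + 508453)/1414542 - 554543/(-1082278) = √2876476*(1/1414542) - 554543*(-1/1082278) = (2*√719119)*(1/1414542) + 554543/1082278 = √719119/707271 + 554543/1082278 = 554543/1082278 + √719119/707271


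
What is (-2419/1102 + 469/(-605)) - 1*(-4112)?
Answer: 2739531187/666710 ≈ 4109.0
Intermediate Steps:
(-2419/1102 + 469/(-605)) - 1*(-4112) = (-2419*1/1102 + 469*(-1/605)) + 4112 = (-2419/1102 - 469/605) + 4112 = -1980333/666710 + 4112 = 2739531187/666710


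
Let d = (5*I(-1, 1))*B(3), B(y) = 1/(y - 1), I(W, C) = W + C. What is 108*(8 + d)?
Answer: 864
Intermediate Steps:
I(W, C) = C + W
B(y) = 1/(-1 + y)
d = 0 (d = (5*(1 - 1))/(-1 + 3) = (5*0)/2 = 0*(½) = 0)
108*(8 + d) = 108*(8 + 0) = 108*8 = 864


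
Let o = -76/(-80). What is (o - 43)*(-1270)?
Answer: 106807/2 ≈ 53404.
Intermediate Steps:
o = 19/20 (o = -76*(-1/80) = 19/20 ≈ 0.95000)
(o - 43)*(-1270) = (19/20 - 43)*(-1270) = -841/20*(-1270) = 106807/2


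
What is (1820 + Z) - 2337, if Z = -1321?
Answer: -1838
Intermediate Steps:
(1820 + Z) - 2337 = (1820 - 1321) - 2337 = 499 - 2337 = -1838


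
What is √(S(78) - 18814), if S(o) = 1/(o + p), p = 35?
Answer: I*√240235853/113 ≈ 137.16*I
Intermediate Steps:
S(o) = 1/(35 + o) (S(o) = 1/(o + 35) = 1/(35 + o))
√(S(78) - 18814) = √(1/(35 + 78) - 18814) = √(1/113 - 18814) = √(-2125981/113) = I*√240235853/113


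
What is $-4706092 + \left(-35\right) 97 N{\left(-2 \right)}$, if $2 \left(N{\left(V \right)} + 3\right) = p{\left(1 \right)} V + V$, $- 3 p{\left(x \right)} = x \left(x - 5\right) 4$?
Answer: $- \frac{14023216}{3} \approx -4.6744 \cdot 10^{6}$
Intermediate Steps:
$p{\left(x \right)} = - \frac{4 x \left(-5 + x\right)}{3}$ ($p{\left(x \right)} = - \frac{x \left(x - 5\right) 4}{3} = - \frac{x \left(-5 + x\right) 4}{3} = - \frac{4 x \left(-5 + x\right)}{3}$)
$N{\left(V \right)} = -3 + \frac{19 V}{6}$ ($N{\left(V \right)} = -3 + \frac{\frac{4}{3} \cdot 1 \left(5 - 1\right) V + V}{2} = -3 + \frac{\frac{4}{3} \cdot 1 \cdot 4 V + V}{2} = -3 + \frac{\frac{16 V}{3} + V}{2} = -3 + \frac{\frac{19}{3} V}{2} = -3 + \frac{19 V}{6}$)
$-4706092 + \left(-35\right) 97 N{\left(-2 \right)} = -4706092 + \left(-35\right) 97 \left(-3 + \frac{19}{6} \left(-2\right)\right) = -4706092 - 3395 \left(-3 - \frac{19}{3}\right) = -4706092 - - \frac{95060}{3} = -4706092 + \frac{95060}{3} = - \frac{14023216}{3}$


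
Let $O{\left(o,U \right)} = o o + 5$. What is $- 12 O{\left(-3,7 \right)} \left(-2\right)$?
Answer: $336$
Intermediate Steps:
$O{\left(o,U \right)} = 5 + o^{2}$ ($O{\left(o,U \right)} = o^{2} + 5 = 5 + o^{2}$)
$- 12 O{\left(-3,7 \right)} \left(-2\right) = - 12 \left(5 + \left(-3\right)^{2}\right) \left(-2\right) = - 12 \left(5 + 9\right) \left(-2\right) = \left(-12\right) 14 \left(-2\right) = \left(-168\right) \left(-2\right) = 336$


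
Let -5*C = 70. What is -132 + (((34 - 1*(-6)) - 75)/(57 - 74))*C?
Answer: -2734/17 ≈ -160.82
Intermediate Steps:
C = -14 (C = -1/5*70 = -14)
-132 + (((34 - 1*(-6)) - 75)/(57 - 74))*C = -132 + (((34 - 1*(-6)) - 75)/(57 - 74))*(-14) = -132 + (((34 + 6) - 75)/(-17))*(-14) = -132 + ((40 - 75)*(-1/17))*(-14) = -132 - 35*(-1/17)*(-14) = -132 + (35/17)*(-14) = -132 - 490/17 = -2734/17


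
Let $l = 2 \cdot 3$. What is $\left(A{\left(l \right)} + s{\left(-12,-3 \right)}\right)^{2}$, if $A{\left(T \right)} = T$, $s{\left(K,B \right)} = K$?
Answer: $36$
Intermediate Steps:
$l = 6$
$\left(A{\left(l \right)} + s{\left(-12,-3 \right)}\right)^{2} = \left(6 - 12\right)^{2} = \left(-6\right)^{2} = 36$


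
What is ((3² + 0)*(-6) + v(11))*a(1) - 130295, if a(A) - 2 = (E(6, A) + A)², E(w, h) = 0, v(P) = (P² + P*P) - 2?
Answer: -129737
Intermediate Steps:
v(P) = -2 + 2*P² (v(P) = (P² + P²) - 2 = 2*P² - 2 = -2 + 2*P²)
a(A) = 2 + A² (a(A) = 2 + (0 + A)² = 2 + A²)
((3² + 0)*(-6) + v(11))*a(1) - 130295 = ((3² + 0)*(-6) + (-2 + 2*11²))*(2 + 1²) - 130295 = ((9 + 0)*(-6) + (-2 + 2*121))*(2 + 1) - 130295 = (9*(-6) + (-2 + 242))*3 - 130295 = (-54 + 240)*3 - 130295 = 186*3 - 130295 = 558 - 130295 = -129737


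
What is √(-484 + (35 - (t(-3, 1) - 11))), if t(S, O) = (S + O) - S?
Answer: I*√439 ≈ 20.952*I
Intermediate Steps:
t(S, O) = O (t(S, O) = (O + S) - S = O)
√(-484 + (35 - (t(-3, 1) - 11))) = √(-484 + (35 - (1 - 11))) = √(-484 + (35 - 1*(-10))) = √(-484 + (35 + 10)) = √(-484 + 45) = √(-439) = I*√439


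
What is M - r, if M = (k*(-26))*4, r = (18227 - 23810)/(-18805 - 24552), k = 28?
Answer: -126261167/43357 ≈ -2912.1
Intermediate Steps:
r = 5583/43357 (r = -5583/(-43357) = -5583*(-1/43357) = 5583/43357 ≈ 0.12877)
M = -2912 (M = (28*(-26))*4 = -728*4 = -2912)
M - r = -2912 - 1*5583/43357 = -2912 - 5583/43357 = -126261167/43357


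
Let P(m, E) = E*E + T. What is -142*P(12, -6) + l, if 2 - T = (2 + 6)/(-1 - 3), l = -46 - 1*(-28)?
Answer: -5698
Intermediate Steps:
l = -18 (l = -46 + 28 = -18)
T = 4 (T = 2 - (2 + 6)/(-1 - 3) = 2 - 8/(-4) = 2 - 8*(-1)/4 = 2 - 1*(-2) = 2 + 2 = 4)
P(m, E) = 4 + E² (P(m, E) = E*E + 4 = E² + 4 = 4 + E²)
-142*P(12, -6) + l = -142*(4 + (-6)²) - 18 = -142*(4 + 36) - 18 = -142*40 - 18 = -5680 - 18 = -5698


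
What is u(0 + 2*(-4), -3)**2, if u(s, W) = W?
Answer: 9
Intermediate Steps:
u(0 + 2*(-4), -3)**2 = (-3)**2 = 9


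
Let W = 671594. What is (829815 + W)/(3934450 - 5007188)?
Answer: -1501409/1072738 ≈ -1.3996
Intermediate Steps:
(829815 + W)/(3934450 - 5007188) = (829815 + 671594)/(3934450 - 5007188) = 1501409/(-1072738) = 1501409*(-1/1072738) = -1501409/1072738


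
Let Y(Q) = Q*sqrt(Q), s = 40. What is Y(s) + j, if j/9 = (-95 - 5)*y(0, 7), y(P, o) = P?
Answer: 80*sqrt(10) ≈ 252.98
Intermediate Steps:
Y(Q) = Q**(3/2)
j = 0 (j = 9*((-95 - 5)*0) = 9*(-100*0) = 9*0 = 0)
Y(s) + j = 40**(3/2) + 0 = 80*sqrt(10) + 0 = 80*sqrt(10)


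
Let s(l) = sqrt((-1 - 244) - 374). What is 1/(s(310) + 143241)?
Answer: 143241/20517984700 - I*sqrt(619)/20517984700 ≈ 6.9812e-6 - 1.2126e-9*I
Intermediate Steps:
s(l) = I*sqrt(619) (s(l) = sqrt(-245 - 374) = sqrt(-619) = I*sqrt(619))
1/(s(310) + 143241) = 1/(I*sqrt(619) + 143241) = 1/(143241 + I*sqrt(619))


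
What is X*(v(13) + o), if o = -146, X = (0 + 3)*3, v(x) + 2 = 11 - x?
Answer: -1350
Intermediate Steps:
v(x) = 9 - x (v(x) = -2 + (11 - x) = 9 - x)
X = 9 (X = 3*3 = 9)
X*(v(13) + o) = 9*((9 - 1*13) - 146) = 9*((9 - 13) - 146) = 9*(-4 - 146) = 9*(-150) = -1350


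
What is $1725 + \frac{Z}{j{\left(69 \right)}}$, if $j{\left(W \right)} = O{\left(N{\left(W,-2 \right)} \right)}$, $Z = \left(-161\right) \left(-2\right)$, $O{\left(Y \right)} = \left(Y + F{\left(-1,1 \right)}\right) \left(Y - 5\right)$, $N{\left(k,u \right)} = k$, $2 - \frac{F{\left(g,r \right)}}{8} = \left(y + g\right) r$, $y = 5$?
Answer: $\frac{2925761}{1696} \approx 1725.1$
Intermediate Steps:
$F{\left(g,r \right)} = 16 - 8 r \left(5 + g\right)$ ($F{\left(g,r \right)} = 16 - 8 \left(5 + g\right) r = 16 - 8 r \left(5 + g\right)$)
$O{\left(Y \right)} = \left(-16 + Y\right) \left(-5 + Y\right)$ ($O{\left(Y \right)} = \left(Y - \left(24 - 8\right)\right) \left(Y - 5\right) = \left(Y + \left(16 - 40 + 8\right)\right) \left(-5 + Y\right) = \left(Y - 16\right) \left(-5 + Y\right) = \left(-16 + Y\right) \left(-5 + Y\right)$)
$Z = 322$
$j{\left(W \right)} = 80 + W^{2} - 21 W$
$1725 + \frac{Z}{j{\left(69 \right)}} = 1725 + \frac{322}{80 + 69^{2} - 1449} = 1725 + \frac{322}{80 + 4761 - 1449} = 1725 + \frac{322}{3392} = 1725 + 322 \cdot \frac{1}{3392} = 1725 + \frac{161}{1696} = \frac{2925761}{1696}$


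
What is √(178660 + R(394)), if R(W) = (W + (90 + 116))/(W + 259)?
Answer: 2*√19045655935/653 ≈ 422.68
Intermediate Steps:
R(W) = (206 + W)/(259 + W) (R(W) = (W + 206)/(259 + W) = (206 + W)/(259 + W))
√(178660 + R(394)) = √(178660 + (206 + 394)/(259 + 394)) = √(178660 + 600/653) = √(116665580/653) = 2*√19045655935/653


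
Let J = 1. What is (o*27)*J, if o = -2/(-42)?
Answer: 9/7 ≈ 1.2857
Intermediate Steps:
o = 1/21 (o = -2*(-1/42) = 1/21 ≈ 0.047619)
(o*27)*J = ((1/21)*27)*1 = (9/7)*1 = 9/7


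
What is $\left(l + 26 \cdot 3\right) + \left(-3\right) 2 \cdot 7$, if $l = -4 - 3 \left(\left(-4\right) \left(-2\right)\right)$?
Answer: $8$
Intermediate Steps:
$l = -28$ ($l = -4 - 24 = -28$)
$\left(l + 26 \cdot 3\right) + \left(-3\right) 2 \cdot 7 = \left(-28 + 26 \cdot 3\right) + \left(-3\right) 2 \cdot 7 = \left(-28 + 78\right) - 42 = 50 - 42 = 8$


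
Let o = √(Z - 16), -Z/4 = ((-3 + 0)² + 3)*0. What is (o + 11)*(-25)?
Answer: -275 - 100*I ≈ -275.0 - 100.0*I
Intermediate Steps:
Z = 0 (Z = -4*((-3 + 0)² + 3)*0 = -4*((-3)² + 3)*0 = -4*(9 + 3)*0 = -48*0 = -4*0 = 0)
o = 4*I (o = √(0 - 16) = √(-16) = 4*I ≈ 4.0*I)
(o + 11)*(-25) = (4*I + 11)*(-25) = (11 + 4*I)*(-25) = -275 - 100*I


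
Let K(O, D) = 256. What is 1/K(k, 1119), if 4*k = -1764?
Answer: 1/256 ≈ 0.0039063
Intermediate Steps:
k = -441 (k = (¼)*(-1764) = -441)
1/K(k, 1119) = 1/256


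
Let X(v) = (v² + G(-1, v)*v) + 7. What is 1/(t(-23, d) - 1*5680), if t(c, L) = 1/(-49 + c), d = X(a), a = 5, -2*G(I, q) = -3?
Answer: -72/408961 ≈ -0.00017606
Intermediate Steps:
G(I, q) = 3/2 (G(I, q) = -½*(-3) = 3/2)
X(v) = 7 + v² + 3*v/2 (X(v) = (v² + 3*v/2) + 7 = 7 + v² + 3*v/2)
d = 79/2 (d = 7 + 5² + (3/2)*5 = 7 + 25 + 15/2 = 79/2 ≈ 39.500)
1/(t(-23, d) - 1*5680) = 1/(1/(-49 - 23) - 1*5680) = 1/(1/(-72) - 5680) = 1/(-1/72 - 5680) = 1/(-408961/72) = -72/408961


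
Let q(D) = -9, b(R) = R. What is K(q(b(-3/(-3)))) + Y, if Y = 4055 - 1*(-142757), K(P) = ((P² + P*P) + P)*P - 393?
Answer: 145042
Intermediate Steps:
K(P) = -393 + P*(P + 2*P²) (K(P) = ((P² + P²) + P)*P - 393 = (2*P² + P)*P - 393 = (P + 2*P²)*P - 393 = P*(P + 2*P²) - 393 = -393 + P*(P + 2*P²))
Y = 146812 (Y = 4055 + 142757 = 146812)
K(q(b(-3/(-3)))) + Y = (-393 + (-9)² + 2*(-9)³) + 146812 = (-393 + 81 + 2*(-729)) + 146812 = (-393 + 81 - 1458) + 146812 = -1770 + 146812 = 145042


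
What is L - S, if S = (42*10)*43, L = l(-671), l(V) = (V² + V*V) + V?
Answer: 881751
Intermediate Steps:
l(V) = V + 2*V² (l(V) = (V² + V²) + V = 2*V² + V = V + 2*V²)
L = 899811 (L = -671*(1 + 2*(-671)) = -671*(1 - 1342) = -671*(-1341) = 899811)
S = 18060 (S = 420*43 = 18060)
L - S = 899811 - 1*18060 = 899811 - 18060 = 881751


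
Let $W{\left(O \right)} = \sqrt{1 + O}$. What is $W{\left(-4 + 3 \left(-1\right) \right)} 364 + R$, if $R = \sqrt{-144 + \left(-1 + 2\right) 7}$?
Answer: $i \left(\sqrt{137} + 364 \sqrt{6}\right) \approx 903.32 i$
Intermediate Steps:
$R = i \sqrt{137}$ ($R = \sqrt{-144 + 1 \cdot 7} = \sqrt{-144 + 7} = \sqrt{-137} = i \sqrt{137} \approx 11.705 i$)
$W{\left(-4 + 3 \left(-1\right) \right)} 364 + R = \sqrt{1 + \left(-4 + 3 \left(-1\right)\right)} 364 + i \sqrt{137} = \sqrt{1 - 7} \cdot 364 + i \sqrt{137} = \sqrt{-6} \cdot 364 + i \sqrt{137} = i \sqrt{6} \cdot 364 + i \sqrt{137} = 364 i \sqrt{6} + i \sqrt{137} = i \sqrt{137} + 364 i \sqrt{6}$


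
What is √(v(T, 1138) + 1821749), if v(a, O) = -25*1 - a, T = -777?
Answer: √1822501 ≈ 1350.0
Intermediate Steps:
v(a, O) = -25 - a
√(v(T, 1138) + 1821749) = √((-25 - 1*(-777)) + 1821749) = √((-25 + 777) + 1821749) = √(752 + 1821749) = √1822501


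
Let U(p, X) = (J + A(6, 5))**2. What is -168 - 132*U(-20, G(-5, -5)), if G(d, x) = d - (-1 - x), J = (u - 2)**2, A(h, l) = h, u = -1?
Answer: -29868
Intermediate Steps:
J = 9 (J = (-1 - 2)**2 = (-3)**2 = 9)
G(d, x) = 1 + d + x (G(d, x) = d + (1 + x) = 1 + d + x)
U(p, X) = 225 (U(p, X) = (9 + 6)**2 = 15**2 = 225)
-168 - 132*U(-20, G(-5, -5)) = -168 - 132*225 = -168 - 29700 = -29868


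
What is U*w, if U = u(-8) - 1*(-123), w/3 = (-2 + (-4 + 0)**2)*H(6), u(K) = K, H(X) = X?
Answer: 28980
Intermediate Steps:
w = 252 (w = 3*((-2 + (-4 + 0)**2)*6) = 3*((-2 + (-4)**2)*6) = 3*((-2 + 16)*6) = 3*(14*6) = 3*84 = 252)
U = 115 (U = -8 - 1*(-123) = -8 + 123 = 115)
U*w = 115*252 = 28980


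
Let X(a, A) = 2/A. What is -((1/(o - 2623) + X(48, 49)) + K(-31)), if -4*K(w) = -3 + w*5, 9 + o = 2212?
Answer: -116243/2940 ≈ -39.538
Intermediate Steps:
o = 2203 (o = -9 + 2212 = 2203)
K(w) = ¾ - 5*w/4 (K(w) = -(-3 + w*5)/4 = -(-3 + 5*w)/4 = ¾ - 5*w/4)
-((1/(o - 2623) + X(48, 49)) + K(-31)) = -((1/(2203 - 2623) + 2/49) + (¾ - 5/4*(-31))) = -((1/(-420) + 2*(1/49)) + (¾ + 155/4)) = -((-1/420 + 2/49) + 79/2) = -(113/2940 + 79/2) = -1*116243/2940 = -116243/2940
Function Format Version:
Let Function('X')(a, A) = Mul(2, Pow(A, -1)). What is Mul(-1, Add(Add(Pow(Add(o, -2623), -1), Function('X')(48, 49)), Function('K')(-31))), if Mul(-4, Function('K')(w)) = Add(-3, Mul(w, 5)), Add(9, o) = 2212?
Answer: Rational(-116243, 2940) ≈ -39.538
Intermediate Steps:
o = 2203 (o = Add(-9, 2212) = 2203)
Function('K')(w) = Add(Rational(3, 4), Mul(Rational(-5, 4), w)) (Function('K')(w) = Mul(Rational(-1, 4), Add(-3, Mul(w, 5))) = Mul(Rational(-1, 4), Add(-3, Mul(5, w))) = Add(Rational(3, 4), Mul(Rational(-5, 4), w)))
Mul(-1, Add(Add(Pow(Add(o, -2623), -1), Function('X')(48, 49)), Function('K')(-31))) = Mul(-1, Add(Add(Pow(Add(2203, -2623), -1), Mul(2, Pow(49, -1))), Add(Rational(3, 4), Mul(Rational(-5, 4), -31)))) = Mul(-1, Add(Add(Pow(-420, -1), Mul(2, Rational(1, 49))), Add(Rational(3, 4), Rational(155, 4)))) = Mul(-1, Add(Add(Rational(-1, 420), Rational(2, 49)), Rational(79, 2))) = Mul(-1, Add(Rational(113, 2940), Rational(79, 2))) = Mul(-1, Rational(116243, 2940)) = Rational(-116243, 2940)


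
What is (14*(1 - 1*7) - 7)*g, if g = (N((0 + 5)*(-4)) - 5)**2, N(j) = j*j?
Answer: -14198275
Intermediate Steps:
N(j) = j**2
g = 156025 (g = (((0 + 5)*(-4))**2 - 5)**2 = ((5*(-4))**2 - 5)**2 = ((-20)**2 - 5)**2 = (400 - 5)**2 = 395**2 = 156025)
(14*(1 - 1*7) - 7)*g = (14*(1 - 1*7) - 7)*156025 = (14*(1 - 7) - 7)*156025 = (14*(-6) - 7)*156025 = (-84 - 7)*156025 = -91*156025 = -14198275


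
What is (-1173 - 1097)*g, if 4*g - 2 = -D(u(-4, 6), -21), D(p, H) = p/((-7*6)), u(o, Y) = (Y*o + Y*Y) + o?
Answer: -26105/21 ≈ -1243.1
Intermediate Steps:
u(o, Y) = o + Y**2 + Y*o (u(o, Y) = (Y*o + Y**2) + o = (Y**2 + Y*o) + o = o + Y**2 + Y*o)
D(p, H) = -p/42 (D(p, H) = p/(-42) = p*(-1/42) = -p/42)
g = 23/42 (g = 1/2 + (-(-1)*(-4 + 6**2 + 6*(-4))/42)/4 = 1/2 + (-(-1)*(-4 + 36 - 24)/42)/4 = 1/2 + (-(-1)*8/42)/4 = 1/2 + (-1*(-4/21))/4 = 1/2 + (1/4)*(4/21) = 1/2 + 1/21 = 23/42 ≈ 0.54762)
(-1173 - 1097)*g = (-1173 - 1097)*(23/42) = -2270*23/42 = -26105/21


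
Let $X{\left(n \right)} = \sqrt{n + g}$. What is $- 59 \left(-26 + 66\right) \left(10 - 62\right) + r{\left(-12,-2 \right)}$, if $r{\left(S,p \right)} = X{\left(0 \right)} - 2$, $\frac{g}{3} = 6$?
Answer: $122718 + 3 \sqrt{2} \approx 1.2272 \cdot 10^{5}$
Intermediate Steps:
$g = 18$ ($g = 3 \cdot 6 = 18$)
$X{\left(n \right)} = \sqrt{18 + n}$ ($X{\left(n \right)} = \sqrt{n + 18} = \sqrt{18 + n}$)
$r{\left(S,p \right)} = -2 + 3 \sqrt{2}$ ($r{\left(S,p \right)} = \sqrt{18 + 0} - 2 = \sqrt{18} - 2 = 3 \sqrt{2} - 2 = -2 + 3 \sqrt{2}$)
$- 59 \left(-26 + 66\right) \left(10 - 62\right) + r{\left(-12,-2 \right)} = - 59 \left(-26 + 66\right) \left(10 - 62\right) - \left(2 - 3 \sqrt{2}\right) = - 59 \cdot 40 \left(-52\right) - \left(2 - 3 \sqrt{2}\right) = \left(-59\right) \left(-2080\right) - \left(2 - 3 \sqrt{2}\right) = 122720 - \left(2 - 3 \sqrt{2}\right) = 122718 + 3 \sqrt{2}$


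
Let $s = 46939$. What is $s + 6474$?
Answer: $53413$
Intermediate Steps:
$s + 6474 = 46939 + 6474 = 53413$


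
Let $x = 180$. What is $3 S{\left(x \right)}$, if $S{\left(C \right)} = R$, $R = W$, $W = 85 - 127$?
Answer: $-126$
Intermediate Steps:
$W = -42$ ($W = 85 - 127 = -42$)
$R = -42$
$S{\left(C \right)} = -42$
$3 S{\left(x \right)} = 3 \left(-42\right) = -126$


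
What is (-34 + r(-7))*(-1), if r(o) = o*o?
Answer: -15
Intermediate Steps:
r(o) = o**2
(-34 + r(-7))*(-1) = (-34 + (-7)**2)*(-1) = (-34 + 49)*(-1) = 15*(-1) = -15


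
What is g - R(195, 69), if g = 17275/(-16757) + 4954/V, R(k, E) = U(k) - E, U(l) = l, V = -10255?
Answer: -21912391713/171843035 ≈ -127.51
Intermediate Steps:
R(k, E) = k - E
g = -260169303/171843035 (g = 17275/(-16757) + 4954/(-10255) = 17275*(-1/16757) + 4954*(-1/10255) = -17275/16757 - 4954/10255 = -260169303/171843035 ≈ -1.5140)
g - R(195, 69) = -260169303/171843035 - (195 - 1*69) = -260169303/171843035 - (195 - 69) = -260169303/171843035 - 1*126 = -260169303/171843035 - 126 = -21912391713/171843035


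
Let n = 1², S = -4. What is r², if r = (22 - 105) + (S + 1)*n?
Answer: 7396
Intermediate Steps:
n = 1
r = -86 (r = (22 - 105) + (-4 + 1)*1 = -83 - 3*1 = -83 - 3 = -86)
r² = (-86)² = 7396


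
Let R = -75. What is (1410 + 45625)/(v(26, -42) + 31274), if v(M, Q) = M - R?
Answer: 9407/6275 ≈ 1.4991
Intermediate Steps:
v(M, Q) = 75 + M (v(M, Q) = M - 1*(-75) = M + 75 = 75 + M)
(1410 + 45625)/(v(26, -42) + 31274) = (1410 + 45625)/((75 + 26) + 31274) = 47035/(101 + 31274) = 47035/31375 = 47035*(1/31375) = 9407/6275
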